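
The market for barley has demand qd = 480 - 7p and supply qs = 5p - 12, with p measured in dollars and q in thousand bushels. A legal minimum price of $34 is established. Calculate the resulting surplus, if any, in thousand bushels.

Equilibrium: 480 - 7p = 5p - 12, so 492 = 12p and p* = 41, q* = 193.
The floor of 34 is below the equilibrium price 41, so it is not binding; the market clears at p* = 41, q* = 193.
Since the control does not bind, there is no surplus.

0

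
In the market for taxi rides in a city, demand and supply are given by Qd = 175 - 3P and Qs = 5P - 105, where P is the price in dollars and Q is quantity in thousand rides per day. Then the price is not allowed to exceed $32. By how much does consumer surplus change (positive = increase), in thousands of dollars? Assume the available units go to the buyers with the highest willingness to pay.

Setting quantity demanded equal to quantity supplied, 175 - 3P = 5P - 105, gives P* = 35 and Q* = 70.
Since 32 < 35, the ceiling is binding.
At P = 32: Qd = 175 - 3·32 = 79 and Qs = 5·32 - 105 = 55.
Consumer surplus without the control is ½ · (175/3 - 35) · 70 = 2450/3.
With the ceiling, 55 units are sold at 32 (assume they go to the highest-value buyers). The demand price at Q = 55 is 40, so CS = ½ · [(175/3 - 32) + (40 - 32)] · 55 = 5665/6.
Change in consumer surplus = 5665/6 - 2450/3 = 127.5.

127.5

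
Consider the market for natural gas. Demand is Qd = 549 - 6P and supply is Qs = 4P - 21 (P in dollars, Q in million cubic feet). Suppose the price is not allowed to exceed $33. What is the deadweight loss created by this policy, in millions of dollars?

Without the control the market clears where 549 - 6P = 4P - 21, i.e. P* = 57 and Q* = 207.
The ceiling of 33 is below the equilibrium price 57, so it binds.
At P = 33: Qd = 549 - 6·33 = 351 and Qs = 4·33 - 21 = 111.
Quantity traded falls to 111. At Q = 111 the demand price is (549 - 111)/6 = 73 and the supply price is (21 + 111)/4 = 33.
Deadweight loss = ½ · (73 - 33) · (207 - 111) = ½ · 40 · 96 = 1920.

1920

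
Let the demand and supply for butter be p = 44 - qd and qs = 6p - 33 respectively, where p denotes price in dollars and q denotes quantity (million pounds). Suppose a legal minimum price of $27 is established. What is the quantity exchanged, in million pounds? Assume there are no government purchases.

17

Rearranging demand gives qd = 44 - p. Without the control the market clears where 44 - p = 6p - 33, i.e. p* = 11 and q* = 33.
The floor of 27 is above the equilibrium price 11, so it binds.
At p = 27: qd = 44 - 27 = 17 and qs = 6·27 - 33 = 129.
The quantity actually transacted is the short side, demand: 17.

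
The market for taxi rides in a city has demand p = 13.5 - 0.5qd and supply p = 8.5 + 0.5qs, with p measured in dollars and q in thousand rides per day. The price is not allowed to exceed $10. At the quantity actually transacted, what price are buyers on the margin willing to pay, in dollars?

Rearranging demand gives qd = 27 - 2p; rearranging supply gives qs = 2p - 17. In a free market, 27 - 2p = 2p - 17 gives the equilibrium p* = 11, q* = 5.
Since 10 < 11, the ceiling is binding.
At p = 10: qd = 27 - 2·10 = 7 and qs = 2·10 - 17 = 3.
Only 3 units reach the market. On the demand curve, the marginal buyer's willingness to pay at q = 3 is (27 - 3)/2 = 12.

12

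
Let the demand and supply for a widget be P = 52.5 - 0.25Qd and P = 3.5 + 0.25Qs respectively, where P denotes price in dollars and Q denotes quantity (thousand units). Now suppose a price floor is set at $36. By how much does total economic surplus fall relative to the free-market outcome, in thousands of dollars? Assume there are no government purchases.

Rearranging demand gives Qd = 210 - 4P; rearranging supply gives Qs = 4P - 14. Without the control the market clears where 210 - 4P = 4P - 14, i.e. P* = 28 and Q* = 98.
The floor of 36 is above the equilibrium price 28, so it binds.
At P = 36: Qd = 210 - 4·36 = 66 and Qs = 4·36 - 14 = 130.
Quantity traded falls to 66. At Q = 66 the demand price is (210 - 66)/4 = 36 and the supply price is (14 + 66)/4 = 20.
Deadweight loss = ½ · (36 - 20) · (98 - 66) = ½ · 16 · 32 = 256.

256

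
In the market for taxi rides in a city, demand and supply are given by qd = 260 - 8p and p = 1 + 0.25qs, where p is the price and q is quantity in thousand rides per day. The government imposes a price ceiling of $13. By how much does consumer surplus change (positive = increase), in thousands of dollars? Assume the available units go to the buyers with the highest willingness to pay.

351

Rearranging supply gives qs = 4p - 4. In a free market, 260 - 8p = 4p - 4 gives the equilibrium p* = 22, q* = 84.
The ceiling of 13 is below the equilibrium price 22, so it binds.
At p = 13: qd = 260 - 8·13 = 156 and qs = 4·13 - 4 = 48.
Consumer surplus without the control is ½ · (32.5 - 22) · 84 = 441.
With the ceiling, 48 units are sold at 13 (assume they go to the highest-value buyers). The demand price at q = 48 is 26.5, so CS = ½ · [(32.5 - 13) + (26.5 - 13)] · 48 = 792.
Change in consumer surplus = 792 - 441 = 351.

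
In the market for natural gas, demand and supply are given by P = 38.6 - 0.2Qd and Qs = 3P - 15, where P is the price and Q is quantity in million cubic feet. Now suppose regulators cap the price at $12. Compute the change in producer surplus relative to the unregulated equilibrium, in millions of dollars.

-588

Rearranging demand gives Qd = 193 - 5P. In a free market, 193 - 5P = 3P - 15 gives the equilibrium P* = 26, Q* = 63.
The ceiling of 12 is below the equilibrium price 26, so it binds.
At P = 12: Qd = 193 - 5·12 = 133 and Qs = 3·12 - 15 = 21.
Producer surplus without the control is ½ · (26 - 5) · 63 = 661.5.
With the ceiling, producers sell 21 units at 12, so PS = ½ · (12 - 5) · 21 = 73.5.
Change in producer surplus = 73.5 - 661.5 = -588.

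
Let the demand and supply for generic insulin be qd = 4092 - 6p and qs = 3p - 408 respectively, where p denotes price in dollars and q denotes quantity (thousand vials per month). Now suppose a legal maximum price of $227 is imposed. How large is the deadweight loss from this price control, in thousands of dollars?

167690.25

In a free market, 4092 - 6p = 3p - 408 gives the equilibrium p* = 500, q* = 1092.
The ceiling of 227 is below the equilibrium price 500, so it binds.
At p = 227: qd = 4092 - 6·227 = 2730 and qs = 3·227 - 408 = 273.
Quantity traded falls to 273. At q = 273 the demand price is (4092 - 273)/6 = 636.5 and the supply price is (408 + 273)/3 = 227.
Deadweight loss = ½ · (636.5 - 227) · (1092 - 273) = ½ · 409.5 · 819 = 167690.25.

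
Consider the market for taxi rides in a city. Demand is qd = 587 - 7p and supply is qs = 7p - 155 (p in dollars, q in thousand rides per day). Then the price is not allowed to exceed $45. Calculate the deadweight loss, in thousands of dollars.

448

In a free market, 587 - 7p = 7p - 155 gives the equilibrium p* = 53, q* = 216.
The ceiling of 45 is below the equilibrium price 53, so it binds.
At p = 45: qd = 587 - 7·45 = 272 and qs = 7·45 - 155 = 160.
Quantity traded falls to 160. At q = 160 the demand price is (587 - 160)/7 = 61 and the supply price is (155 + 160)/7 = 45.
Deadweight loss = ½ · (61 - 45) · (216 - 160) = ½ · 16 · 56 = 448.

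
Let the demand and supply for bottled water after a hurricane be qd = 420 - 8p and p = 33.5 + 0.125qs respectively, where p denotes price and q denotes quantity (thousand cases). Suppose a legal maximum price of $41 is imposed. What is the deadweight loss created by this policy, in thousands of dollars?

32

Rearranging supply gives qs = 8p - 268. In a free market, 420 - 8p = 8p - 268 gives the equilibrium p* = 43, q* = 76.
Because the ceiling (41) lies below the market-clearing price, it is binding.
At p = 41: qd = 420 - 8·41 = 92 and qs = 8·41 - 268 = 60.
Quantity traded falls to 60. At q = 60 the demand price is (420 - 60)/8 = 45 and the supply price is (268 + 60)/8 = 41.
Deadweight loss = ½ · (45 - 41) · (76 - 60) = ½ · 4 · 16 = 32.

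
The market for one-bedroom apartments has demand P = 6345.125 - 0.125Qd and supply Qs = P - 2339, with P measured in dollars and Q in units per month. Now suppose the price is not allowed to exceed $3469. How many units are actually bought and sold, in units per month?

Rearranging demand gives Qd = 50761 - 8P. Without the control the market clears where 50761 - 8P = P - 2339, i.e. P* = 5900 and Q* = 3561.
Since 3469 < 5900, the ceiling is binding.
At P = 3469: Qd = 50761 - 8·3469 = 23009 and Qs = 3469 - 2339 = 1130.
The quantity actually transacted is the short side, supply: 1130.

1130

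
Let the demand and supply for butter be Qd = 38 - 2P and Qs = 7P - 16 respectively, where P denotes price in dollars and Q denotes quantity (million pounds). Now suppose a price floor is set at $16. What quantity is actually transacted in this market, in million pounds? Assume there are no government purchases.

Setting quantity demanded equal to quantity supplied, 38 - 2P = 7P - 16, gives P* = 6 and Q* = 26.
Since 16 > 6, the floor is binding.
At P = 16: Qd = 38 - 2·16 = 6 and Qs = 7·16 - 16 = 96.
The quantity actually transacted is the short side, demand: 6.

6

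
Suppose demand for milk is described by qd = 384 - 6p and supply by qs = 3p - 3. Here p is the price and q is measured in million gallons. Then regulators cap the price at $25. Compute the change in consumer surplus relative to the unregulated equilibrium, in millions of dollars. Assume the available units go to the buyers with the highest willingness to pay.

In a free market, 384 - 6p = 3p - 3 gives the equilibrium p* = 43, q* = 126.
Because the ceiling (25) lies below the market-clearing price, it is binding.
At p = 25: qd = 384 - 6·25 = 234 and qs = 3·25 - 3 = 72.
Consumer surplus without the control is ½ · (64 - 43) · 126 = 1323.
With the ceiling, 72 units are sold at 25 (assume they go to the highest-value buyers). The demand price at q = 72 is 52, so CS = ½ · [(64 - 25) + (52 - 25)] · 72 = 2376.
Change in consumer surplus = 2376 - 1323 = 1053.

1053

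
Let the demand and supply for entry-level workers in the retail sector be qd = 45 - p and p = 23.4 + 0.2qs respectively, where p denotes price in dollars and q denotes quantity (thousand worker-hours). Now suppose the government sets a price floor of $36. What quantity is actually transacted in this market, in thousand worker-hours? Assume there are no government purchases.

Rearranging supply gives qs = 5p - 117. Equilibrium: 45 - p = 5p - 117, so 162 = 6p and p* = 27, q* = 18.
Since 36 > 27, the floor is binding.
At p = 36: qd = 45 - 36 = 9 and qs = 5·36 - 117 = 63.
The quantity actually transacted is the short side, demand: 9.

9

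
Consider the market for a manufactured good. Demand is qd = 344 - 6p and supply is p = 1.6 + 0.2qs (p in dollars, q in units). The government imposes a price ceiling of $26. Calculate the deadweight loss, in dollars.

Rearranging supply gives qs = 5p - 8. Equilibrium: 344 - 6p = 5p - 8, so 352 = 11p and p* = 32, q* = 152.
Since 26 < 32, the ceiling is binding.
At p = 26: qd = 344 - 6·26 = 188 and qs = 5·26 - 8 = 122.
Quantity traded falls to 122. At q = 122 the demand price is (344 - 122)/6 = 37 and the supply price is (8 + 122)/5 = 26.
Deadweight loss = ½ · (37 - 26) · (152 - 122) = ½ · 11 · 30 = 165.

165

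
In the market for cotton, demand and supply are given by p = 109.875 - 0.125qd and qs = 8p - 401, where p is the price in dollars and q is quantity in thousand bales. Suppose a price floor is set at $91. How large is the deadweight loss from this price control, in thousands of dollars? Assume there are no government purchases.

968

Rearranging demand gives qd = 879 - 8p. In a free market, 879 - 8p = 8p - 401 gives the equilibrium p* = 80, q* = 239.
Since 91 > 80, the floor is binding.
At p = 91: qd = 879 - 8·91 = 151 and qs = 8·91 - 401 = 327.
Quantity traded falls to 151. At q = 151 the demand price is (879 - 151)/8 = 91 and the supply price is (401 + 151)/8 = 69.
Deadweight loss = ½ · (91 - 69) · (239 - 151) = ½ · 22 · 88 = 968.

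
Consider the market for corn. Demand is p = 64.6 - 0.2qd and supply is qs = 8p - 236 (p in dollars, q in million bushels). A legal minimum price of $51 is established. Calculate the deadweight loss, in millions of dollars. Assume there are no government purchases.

Rearranging demand gives qd = 323 - 5p. Setting quantity demanded equal to quantity supplied, 323 - 5p = 8p - 236, gives p* = 43 and q* = 108.
The floor of 51 is above the equilibrium price 43, so it binds.
At p = 51: qd = 323 - 5·51 = 68 and qs = 8·51 - 236 = 172.
Quantity traded falls to 68. At q = 68 the demand price is (323 - 68)/5 = 51 and the supply price is (236 + 68)/8 = 38.
Deadweight loss = ½ · (51 - 38) · (108 - 68) = ½ · 13 · 40 = 260.

260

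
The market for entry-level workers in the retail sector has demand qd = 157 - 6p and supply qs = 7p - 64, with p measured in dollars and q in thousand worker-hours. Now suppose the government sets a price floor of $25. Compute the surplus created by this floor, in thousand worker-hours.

In a free market, 157 - 6p = 7p - 64 gives the equilibrium p* = 17, q* = 55.
Because the floor (25) lies above the market-clearing price, it is binding.
At p = 25: qd = 157 - 6·25 = 7 and qs = 7·25 - 64 = 111.
Surplus = qs - qd = 111 - 7 = 104.

104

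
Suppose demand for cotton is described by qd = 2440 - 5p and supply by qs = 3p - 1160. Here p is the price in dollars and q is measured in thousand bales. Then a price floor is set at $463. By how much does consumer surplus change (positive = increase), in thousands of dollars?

Without the control the market clears where 2440 - 5p = 3p - 1160, i.e. p* = 450 and q* = 190.
Because the floor (463) lies above the market-clearing price, it is binding.
At p = 463: qd = 2440 - 5·463 = 125 and qs = 3·463 - 1160 = 229.
Consumer surplus without the control is ½ · (488 - 450) · 190 = 3610.
With the floor, consumers buy 125 units at 463, so CS = ½ · (488 - 463) · 125 = 1562.5.
Change in consumer surplus = 1562.5 - 3610 = -2047.5.

-2047.5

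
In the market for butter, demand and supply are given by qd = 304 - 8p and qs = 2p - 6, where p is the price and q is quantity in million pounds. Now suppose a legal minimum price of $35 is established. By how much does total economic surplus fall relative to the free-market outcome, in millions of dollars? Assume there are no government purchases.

Without the control the market clears where 304 - 8p = 2p - 6, i.e. p* = 31 and q* = 56.
Since 35 > 31, the floor is binding.
At p = 35: qd = 304 - 8·35 = 24 and qs = 2·35 - 6 = 64.
Quantity traded falls to 24. At q = 24 the demand price is (304 - 24)/8 = 35 and the supply price is (6 + 24)/2 = 15.
Deadweight loss = ½ · (35 - 15) · (56 - 24) = ½ · 20 · 32 = 320.

320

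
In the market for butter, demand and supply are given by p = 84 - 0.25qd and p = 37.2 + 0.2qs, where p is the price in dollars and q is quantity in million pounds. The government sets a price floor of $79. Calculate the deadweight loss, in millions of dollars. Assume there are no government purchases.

Rearranging demand gives qd = 336 - 4p; rearranging supply gives qs = 5p - 186. Setting quantity demanded equal to quantity supplied, 336 - 4p = 5p - 186, gives p* = 58 and q* = 104.
The floor of 79 is above the equilibrium price 58, so it binds.
At p = 79: qd = 336 - 4·79 = 20 and qs = 5·79 - 186 = 209.
Quantity traded falls to 20. At q = 20 the demand price is (336 - 20)/4 = 79 and the supply price is (186 + 20)/5 = 41.2.
Deadweight loss = ½ · (79 - 41.2) · (104 - 20) = ½ · 37.8 · 84 = 1587.6.

1587.6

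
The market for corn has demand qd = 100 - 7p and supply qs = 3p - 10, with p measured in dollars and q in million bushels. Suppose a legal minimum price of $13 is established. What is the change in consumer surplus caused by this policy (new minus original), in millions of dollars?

In a free market, 100 - 7p = 3p - 10 gives the equilibrium p* = 11, q* = 23.
Since 13 > 11, the floor is binding.
At p = 13: qd = 100 - 7·13 = 9 and qs = 3·13 - 10 = 29.
Consumer surplus without the control is ½ · (100/7 - 11) · 23 = 529/14.
With the floor, consumers buy 9 units at 13, so CS = ½ · (100/7 - 13) · 9 = 81/14.
Change in consumer surplus = 81/14 - 529/14 = -32.

-32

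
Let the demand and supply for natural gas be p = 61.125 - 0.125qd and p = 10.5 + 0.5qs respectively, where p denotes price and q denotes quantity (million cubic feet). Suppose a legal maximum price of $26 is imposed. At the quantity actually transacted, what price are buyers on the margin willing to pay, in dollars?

Rearranging demand gives qd = 489 - 8p; rearranging supply gives qs = 2p - 21. Setting quantity demanded equal to quantity supplied, 489 - 8p = 2p - 21, gives p* = 51 and q* = 81.
The ceiling of 26 is below the equilibrium price 51, so it binds.
At p = 26: qd = 489 - 8·26 = 281 and qs = 2·26 - 21 = 31.
Only 31 units reach the market. On the demand curve, the marginal buyer's willingness to pay at q = 31 is (489 - 31)/8 = 57.25.

57.25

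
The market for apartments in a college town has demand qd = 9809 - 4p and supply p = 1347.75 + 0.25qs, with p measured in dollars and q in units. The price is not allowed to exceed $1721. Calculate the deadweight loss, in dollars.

128164

Rearranging supply gives qs = 4p - 5391. Without the control the market clears where 9809 - 4p = 4p - 5391, i.e. p* = 1900 and q* = 2209.
Because the ceiling (1721) lies below the market-clearing price, it is binding.
At p = 1721: qd = 9809 - 4·1721 = 2925 and qs = 4·1721 - 5391 = 1493.
Quantity traded falls to 1493. At q = 1493 the demand price is (9809 - 1493)/4 = 2079 and the supply price is (5391 + 1493)/4 = 1721.
Deadweight loss = ½ · (2079 - 1721) · (2209 - 1493) = ½ · 358 · 716 = 128164.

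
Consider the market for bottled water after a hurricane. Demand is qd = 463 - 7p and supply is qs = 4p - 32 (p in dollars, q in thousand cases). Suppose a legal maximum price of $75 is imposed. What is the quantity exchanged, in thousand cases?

148

Setting quantity demanded equal to quantity supplied, 463 - 7p = 4p - 32, gives p* = 45 and q* = 148.
The ceiling of 75 is above the equilibrium price 45, so it is not binding; the market clears at p* = 45, q* = 148.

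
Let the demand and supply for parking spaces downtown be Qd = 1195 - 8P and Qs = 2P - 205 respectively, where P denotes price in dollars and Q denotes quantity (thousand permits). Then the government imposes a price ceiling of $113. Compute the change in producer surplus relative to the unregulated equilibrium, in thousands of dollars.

Without the control the market clears where 1195 - 8P = 2P - 205, i.e. P* = 140 and Q* = 75.
Because the ceiling (113) lies below the market-clearing price, it is binding.
At P = 113: Qd = 1195 - 8·113 = 291 and Qs = 2·113 - 205 = 21.
Producer surplus without the control is ½ · (140 - 102.5) · 75 = 1406.25.
With the ceiling, producers sell 21 units at 113, so PS = ½ · (113 - 102.5) · 21 = 110.25.
Change in producer surplus = 110.25 - 1406.25 = -1296.

-1296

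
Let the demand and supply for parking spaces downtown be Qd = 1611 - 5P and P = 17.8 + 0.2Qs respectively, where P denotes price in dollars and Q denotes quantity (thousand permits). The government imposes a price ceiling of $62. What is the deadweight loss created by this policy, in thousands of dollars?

Rearranging supply gives Qs = 5P - 89. Equilibrium: 1611 - 5P = 5P - 89, so 1700 = 10P and P* = 170, Q* = 761.
Since 62 < 170, the ceiling is binding.
At P = 62: Qd = 1611 - 5·62 = 1301 and Qs = 5·62 - 89 = 221.
Quantity traded falls to 221. At Q = 221 the demand price is (1611 - 221)/5 = 278 and the supply price is (89 + 221)/5 = 62.
Deadweight loss = ½ · (278 - 62) · (761 - 221) = ½ · 216 · 540 = 58320.

58320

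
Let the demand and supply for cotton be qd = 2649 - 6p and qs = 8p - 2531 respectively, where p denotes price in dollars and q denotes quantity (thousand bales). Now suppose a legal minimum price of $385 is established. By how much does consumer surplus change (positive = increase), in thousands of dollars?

Without the control the market clears where 2649 - 6p = 8p - 2531, i.e. p* = 370 and q* = 429.
The floor of 385 is above the equilibrium price 370, so it binds.
At p = 385: qd = 2649 - 6·385 = 339 and qs = 8·385 - 2531 = 549.
Consumer surplus without the control is ½ · (441.5 - 370) · 429 = 15336.75.
With the floor, consumers buy 339 units at 385, so CS = ½ · (441.5 - 385) · 339 = 9576.75.
Change in consumer surplus = 9576.75 - 15336.75 = -5760.

-5760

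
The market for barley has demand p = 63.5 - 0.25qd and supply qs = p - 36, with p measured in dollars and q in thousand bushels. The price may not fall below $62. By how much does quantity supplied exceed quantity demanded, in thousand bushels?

20

Rearranging demand gives qd = 254 - 4p. In a free market, 254 - 4p = p - 36 gives the equilibrium p* = 58, q* = 22.
Because the floor (62) lies above the market-clearing price, it is binding.
At p = 62: qd = 254 - 4·62 = 6 and qs = 62 - 36 = 26.
Surplus = qs - qd = 26 - 6 = 20.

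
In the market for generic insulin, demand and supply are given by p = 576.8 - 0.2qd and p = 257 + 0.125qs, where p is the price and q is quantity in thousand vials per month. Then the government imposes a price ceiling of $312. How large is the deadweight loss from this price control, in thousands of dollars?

Rearranging demand gives qd = 2884 - 5p; rearranging supply gives qs = 8p - 2056. Setting quantity demanded equal to quantity supplied, 2884 - 5p = 8p - 2056, gives p* = 380 and q* = 984.
The ceiling of 312 is below the equilibrium price 380, so it binds.
At p = 312: qd = 2884 - 5·312 = 1324 and qs = 8·312 - 2056 = 440.
Quantity traded falls to 440. At q = 440 the demand price is (2884 - 440)/5 = 488.8 and the supply price is (2056 + 440)/8 = 312.
Deadweight loss = ½ · (488.8 - 312) · (984 - 440) = ½ · 176.8 · 544 = 48089.6.

48089.6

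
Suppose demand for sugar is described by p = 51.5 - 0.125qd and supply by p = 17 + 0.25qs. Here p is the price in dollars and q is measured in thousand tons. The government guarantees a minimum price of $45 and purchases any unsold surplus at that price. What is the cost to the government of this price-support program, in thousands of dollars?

2700

Rearranging demand gives qd = 412 - 8p; rearranging supply gives qs = 4p - 68. In a free market, 412 - 8p = 4p - 68 gives the equilibrium p* = 40, q* = 92.
Since 45 > 40, the floor is binding.
At p = 45: qd = 412 - 8·45 = 52 and qs = 4·45 - 68 = 112.
Surplus = qs - qd = 60.
Government expenditure = surplus × support price = 60 × 45 = 2700.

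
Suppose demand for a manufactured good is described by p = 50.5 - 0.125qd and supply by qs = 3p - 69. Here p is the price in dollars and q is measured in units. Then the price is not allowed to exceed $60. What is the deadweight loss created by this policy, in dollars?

0

Rearranging demand gives qd = 404 - 8p. Setting quantity demanded equal to quantity supplied, 404 - 8p = 3p - 69, gives p* = 43 and q* = 60.
The ceiling of 60 is above the equilibrium price 43, so it is not binding; the market clears at p* = 43, q* = 60.
Since the control does not bind, no trades are prevented and deadweight loss is zero.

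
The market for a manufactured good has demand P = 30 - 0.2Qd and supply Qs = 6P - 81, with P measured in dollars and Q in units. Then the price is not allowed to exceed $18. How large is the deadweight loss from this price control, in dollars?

59.4

Rearranging demand gives Qd = 150 - 5P. In a free market, 150 - 5P = 6P - 81 gives the equilibrium P* = 21, Q* = 45.
Because the ceiling (18) lies below the market-clearing price, it is binding.
At P = 18: Qd = 150 - 5·18 = 60 and Qs = 6·18 - 81 = 27.
Quantity traded falls to 27. At Q = 27 the demand price is (150 - 27)/5 = 24.6 and the supply price is (81 + 27)/6 = 18.
Deadweight loss = ½ · (24.6 - 18) · (45 - 27) = ½ · 6.6 · 18 = 59.4.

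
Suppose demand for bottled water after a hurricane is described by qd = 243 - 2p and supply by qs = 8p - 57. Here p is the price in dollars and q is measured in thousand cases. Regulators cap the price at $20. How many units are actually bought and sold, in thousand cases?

103

Equilibrium: 243 - 2p = 8p - 57, so 300 = 10p and p* = 30, q* = 183.
Since 20 < 30, the ceiling is binding.
At p = 20: qd = 243 - 2·20 = 203 and qs = 8·20 - 57 = 103.
The quantity actually transacted is the short side, supply: 103.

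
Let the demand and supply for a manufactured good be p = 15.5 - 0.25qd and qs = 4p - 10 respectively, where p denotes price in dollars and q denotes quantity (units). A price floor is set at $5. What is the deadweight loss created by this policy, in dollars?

Rearranging demand gives qd = 62 - 4p. Without the control the market clears where 62 - 4p = 4p - 10, i.e. p* = 9 and q* = 26.
Since 5 is below p* = 9, the floor does not bind and the free-market outcome prevails.
Since the control does not bind, no trades are prevented and deadweight loss is zero.

0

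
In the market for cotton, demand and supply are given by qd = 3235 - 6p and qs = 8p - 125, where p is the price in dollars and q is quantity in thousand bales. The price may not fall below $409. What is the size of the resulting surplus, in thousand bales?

2366

In a free market, 3235 - 6p = 8p - 125 gives the equilibrium p* = 240, q* = 1795.
Since 409 > 240, the floor is binding.
At p = 409: qd = 3235 - 6·409 = 781 and qs = 8·409 - 125 = 3147.
Surplus = qs - qd = 3147 - 781 = 2366.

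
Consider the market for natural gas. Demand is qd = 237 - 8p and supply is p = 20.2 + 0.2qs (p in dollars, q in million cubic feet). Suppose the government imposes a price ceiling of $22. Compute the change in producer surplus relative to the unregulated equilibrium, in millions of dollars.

-76

Rearranging supply gives qs = 5p - 101. Setting quantity demanded equal to quantity supplied, 237 - 8p = 5p - 101, gives p* = 26 and q* = 29.
Since 22 < 26, the ceiling is binding.
At p = 22: qd = 237 - 8·22 = 61 and qs = 5·22 - 101 = 9.
Producer surplus without the control is ½ · (26 - 20.2) · 29 = 84.1.
With the ceiling, producers sell 9 units at 22, so PS = ½ · (22 - 20.2) · 9 = 8.1.
Change in producer surplus = 8.1 - 84.1 = -76.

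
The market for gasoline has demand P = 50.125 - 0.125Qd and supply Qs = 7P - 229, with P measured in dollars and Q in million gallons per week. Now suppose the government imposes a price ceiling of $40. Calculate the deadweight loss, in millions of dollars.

26.25

Rearranging demand gives Qd = 401 - 8P. Setting quantity demanded equal to quantity supplied, 401 - 8P = 7P - 229, gives P* = 42 and Q* = 65.
The ceiling of 40 is below the equilibrium price 42, so it binds.
At P = 40: Qd = 401 - 8·40 = 81 and Qs = 7·40 - 229 = 51.
Quantity traded falls to 51. At Q = 51 the demand price is (401 - 51)/8 = 43.75 and the supply price is (229 + 51)/7 = 40.
Deadweight loss = ½ · (43.75 - 40) · (65 - 51) = ½ · 3.75 · 14 = 26.25.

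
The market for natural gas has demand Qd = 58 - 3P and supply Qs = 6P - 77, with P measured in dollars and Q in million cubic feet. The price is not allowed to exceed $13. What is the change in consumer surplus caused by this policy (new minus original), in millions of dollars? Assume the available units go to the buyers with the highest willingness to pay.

-22

In a free market, 58 - 3P = 6P - 77 gives the equilibrium P* = 15, Q* = 13.
Because the ceiling (13) lies below the market-clearing price, it is binding.
At P = 13: Qd = 58 - 3·13 = 19 and Qs = 6·13 - 77 = 1.
Consumer surplus without the control is ½ · (58/3 - 15) · 13 = 169/6.
With the ceiling, 1 units are sold at 13 (assume they go to the highest-value buyers). The demand price at Q = 1 is 19, so CS = ½ · [(58/3 - 13) + (19 - 13)] · 1 = 37/6.
Change in consumer surplus = 37/6 - 169/6 = -22.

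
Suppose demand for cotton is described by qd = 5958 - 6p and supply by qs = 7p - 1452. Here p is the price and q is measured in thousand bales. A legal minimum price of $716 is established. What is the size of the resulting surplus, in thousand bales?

1898

Setting quantity demanded equal to quantity supplied, 5958 - 6p = 7p - 1452, gives p* = 570 and q* = 2538.
Since 716 > 570, the floor is binding.
At p = 716: qd = 5958 - 6·716 = 1662 and qs = 7·716 - 1452 = 3560.
Surplus = qs - qd = 3560 - 1662 = 1898.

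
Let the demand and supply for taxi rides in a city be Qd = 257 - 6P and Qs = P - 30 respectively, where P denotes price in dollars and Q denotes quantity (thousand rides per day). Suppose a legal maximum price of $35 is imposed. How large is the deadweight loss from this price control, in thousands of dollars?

21

Setting quantity demanded equal to quantity supplied, 257 - 6P = P - 30, gives P* = 41 and Q* = 11.
Since 35 < 41, the ceiling is binding.
At P = 35: Qd = 257 - 6·35 = 47 and Qs = 35 - 30 = 5.
Quantity traded falls to 5. At Q = 5 the demand price is (257 - 5)/6 = 42 and the supply price is 30 + 5 = 35.
Deadweight loss = ½ · (42 - 35) · (11 - 5) = ½ · 7 · 6 = 21.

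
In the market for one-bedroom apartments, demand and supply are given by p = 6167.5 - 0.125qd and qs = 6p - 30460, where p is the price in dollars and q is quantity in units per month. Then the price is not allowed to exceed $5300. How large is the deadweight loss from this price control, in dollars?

840000

Rearranging demand gives qd = 49340 - 8p. Setting quantity demanded equal to quantity supplied, 49340 - 8p = 6p - 30460, gives p* = 5700 and q* = 3740.
Because the ceiling (5300) lies below the market-clearing price, it is binding.
At p = 5300: qd = 49340 - 8·5300 = 6940 and qs = 6·5300 - 30460 = 1340.
Quantity traded falls to 1340. At q = 1340 the demand price is (49340 - 1340)/8 = 6000 and the supply price is (30460 + 1340)/6 = 5300.
Deadweight loss = ½ · (6000 - 5300) · (3740 - 1340) = ½ · 700 · 2400 = 840000.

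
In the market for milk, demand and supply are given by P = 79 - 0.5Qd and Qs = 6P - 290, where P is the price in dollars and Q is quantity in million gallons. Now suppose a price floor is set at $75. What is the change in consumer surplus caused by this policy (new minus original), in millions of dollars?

Rearranging demand gives Qd = 158 - 2P. In a free market, 158 - 2P = 6P - 290 gives the equilibrium P* = 56, Q* = 46.
Since 75 > 56, the floor is binding.
At P = 75: Qd = 158 - 2·75 = 8 and Qs = 6·75 - 290 = 160.
Consumer surplus without the control is ½ · (79 - 56) · 46 = 529.
With the floor, consumers buy 8 units at 75, so CS = ½ · (79 - 75) · 8 = 16.
Change in consumer surplus = 16 - 529 = -513.

-513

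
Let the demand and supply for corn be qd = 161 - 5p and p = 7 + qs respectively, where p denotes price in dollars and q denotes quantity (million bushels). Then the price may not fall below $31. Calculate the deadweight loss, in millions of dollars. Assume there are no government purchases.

135

Rearranging supply gives qs = p - 7. Without the control the market clears where 161 - 5p = p - 7, i.e. p* = 28 and q* = 21.
Because the floor (31) lies above the market-clearing price, it is binding.
At p = 31: qd = 161 - 5·31 = 6 and qs = 31 - 7 = 24.
Quantity traded falls to 6. At q = 6 the demand price is (161 - 6)/5 = 31 and the supply price is 7 + 6 = 13.
Deadweight loss = ½ · (31 - 13) · (21 - 6) = ½ · 18 · 15 = 135.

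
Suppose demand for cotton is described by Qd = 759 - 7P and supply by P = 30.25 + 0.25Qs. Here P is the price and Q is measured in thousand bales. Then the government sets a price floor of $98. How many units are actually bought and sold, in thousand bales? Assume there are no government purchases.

Rearranging supply gives Qs = 4P - 121. Setting quantity demanded equal to quantity supplied, 759 - 7P = 4P - 121, gives P* = 80 and Q* = 199.
Since 98 > 80, the floor is binding.
At P = 98: Qd = 759 - 7·98 = 73 and Qs = 4·98 - 121 = 271.
The quantity actually transacted is the short side, demand: 73.

73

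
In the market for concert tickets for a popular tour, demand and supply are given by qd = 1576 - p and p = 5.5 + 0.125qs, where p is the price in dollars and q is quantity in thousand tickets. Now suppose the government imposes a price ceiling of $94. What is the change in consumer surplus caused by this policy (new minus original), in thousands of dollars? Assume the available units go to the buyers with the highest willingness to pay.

-175784

Rearranging supply gives qs = 8p - 44. Equilibrium: 1576 - p = 8p - 44, so 1620 = 9p and p* = 180, q* = 1396.
Since 94 < 180, the ceiling is binding.
At p = 94: qd = 1576 - 94 = 1482 and qs = 8·94 - 44 = 708.
Consumer surplus without the control is ½ · (1576 - 180) · 1396 = 974408.
With the ceiling, 708 units are sold at 94 (assume they go to the highest-value buyers). The demand price at q = 708 is 868, so CS = ½ · [(1576 - 94) + (868 - 94)] · 708 = 798624.
Change in consumer surplus = 798624 - 974408 = -175784.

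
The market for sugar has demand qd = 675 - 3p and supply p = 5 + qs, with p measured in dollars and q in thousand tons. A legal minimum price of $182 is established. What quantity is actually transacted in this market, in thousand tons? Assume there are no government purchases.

Rearranging supply gives qs = p - 5. Equilibrium: 675 - 3p = p - 5, so 680 = 4p and p* = 170, q* = 165.
Since 182 > 170, the floor is binding.
At p = 182: qd = 675 - 3·182 = 129 and qs = 182 - 5 = 177.
The quantity actually transacted is the short side, demand: 129.

129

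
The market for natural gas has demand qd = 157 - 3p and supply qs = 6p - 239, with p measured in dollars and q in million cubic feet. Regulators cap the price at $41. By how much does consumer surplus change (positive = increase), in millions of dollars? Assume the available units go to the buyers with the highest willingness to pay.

Setting quantity demanded equal to quantity supplied, 157 - 3p = 6p - 239, gives p* = 44 and q* = 25.
Because the ceiling (41) lies below the market-clearing price, it is binding.
At p = 41: qd = 157 - 3·41 = 34 and qs = 6·41 - 239 = 7.
Consumer surplus without the control is ½ · (157/3 - 44) · 25 = 625/6.
With the ceiling, 7 units are sold at 41 (assume they go to the highest-value buyers). The demand price at q = 7 is 50, so CS = ½ · [(157/3 - 41) + (50 - 41)] · 7 = 427/6.
Change in consumer surplus = 427/6 - 625/6 = -33.

-33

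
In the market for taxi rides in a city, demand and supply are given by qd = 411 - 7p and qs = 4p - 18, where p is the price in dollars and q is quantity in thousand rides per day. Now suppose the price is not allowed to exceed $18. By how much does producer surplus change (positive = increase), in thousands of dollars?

-2016

Without the control the market clears where 411 - 7p = 4p - 18, i.e. p* = 39 and q* = 138.
The ceiling of 18 is below the equilibrium price 39, so it binds.
At p = 18: qd = 411 - 7·18 = 285 and qs = 4·18 - 18 = 54.
Producer surplus without the control is ½ · (39 - 4.5) · 138 = 2380.5.
With the ceiling, producers sell 54 units at 18, so PS = ½ · (18 - 4.5) · 54 = 364.5.
Change in producer surplus = 364.5 - 2380.5 = -2016.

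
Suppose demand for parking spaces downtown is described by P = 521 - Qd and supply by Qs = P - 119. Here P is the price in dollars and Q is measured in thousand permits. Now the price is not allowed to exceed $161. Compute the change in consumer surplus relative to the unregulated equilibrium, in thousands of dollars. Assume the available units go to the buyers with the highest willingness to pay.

-5962.5

Rearranging demand gives Qd = 521 - P. Without the control the market clears where 521 - P = P - 119, i.e. P* = 320 and Q* = 201.
Because the ceiling (161) lies below the market-clearing price, it is binding.
At P = 161: Qd = 521 - 161 = 360 and Qs = 161 - 119 = 42.
Consumer surplus without the control is ½ · (521 - 320) · 201 = 20200.5.
With the ceiling, 42 units are sold at 161 (assume they go to the highest-value buyers). The demand price at Q = 42 is 479, so CS = ½ · [(521 - 161) + (479 - 161)] · 42 = 14238.
Change in consumer surplus = 14238 - 20200.5 = -5962.5.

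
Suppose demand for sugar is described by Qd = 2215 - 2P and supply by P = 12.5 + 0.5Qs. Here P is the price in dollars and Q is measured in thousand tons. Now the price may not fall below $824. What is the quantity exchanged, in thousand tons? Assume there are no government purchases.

567

Rearranging supply gives Qs = 2P - 25. Equilibrium: 2215 - 2P = 2P - 25, so 2240 = 4P and P* = 560, Q* = 1095.
Since 824 > 560, the floor is binding.
At P = 824: Qd = 2215 - 2·824 = 567 and Qs = 2·824 - 25 = 1623.
The quantity actually transacted is the short side, demand: 567.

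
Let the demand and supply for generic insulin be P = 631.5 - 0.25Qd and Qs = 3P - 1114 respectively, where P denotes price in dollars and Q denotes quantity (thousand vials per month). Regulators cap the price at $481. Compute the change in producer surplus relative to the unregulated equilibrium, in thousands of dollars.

-15112.5

Rearranging demand gives Qd = 2526 - 4P. In a free market, 2526 - 4P = 3P - 1114 gives the equilibrium P* = 520, Q* = 446.
Because the ceiling (481) lies below the market-clearing price, it is binding.
At P = 481: Qd = 2526 - 4·481 = 602 and Qs = 3·481 - 1114 = 329.
Producer surplus without the control is ½ · (520 - 1114/3) · 446 = 99458/3.
With the ceiling, producers sell 329 units at 481, so PS = ½ · (481 - 1114/3) · 329 = 108241/6.
Change in producer surplus = 108241/6 - 99458/3 = -15112.5.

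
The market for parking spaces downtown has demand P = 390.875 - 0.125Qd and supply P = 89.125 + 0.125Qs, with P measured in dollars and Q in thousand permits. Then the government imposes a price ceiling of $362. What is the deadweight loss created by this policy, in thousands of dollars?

Rearranging demand gives Qd = 3127 - 8P; rearranging supply gives Qs = 8P - 713. Equilibrium: 3127 - 8P = 8P - 713, so 3840 = 16P and P* = 240, Q* = 1207.
The ceiling of 362 is above the equilibrium price 240, so it is not binding; the market clears at P* = 240, Q* = 1207.
Since the control does not bind, no trades are prevented and deadweight loss is zero.

0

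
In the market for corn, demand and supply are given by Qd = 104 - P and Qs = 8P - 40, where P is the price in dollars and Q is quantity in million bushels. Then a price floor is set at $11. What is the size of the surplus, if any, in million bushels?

Equilibrium: 104 - P = 8P - 40, so 144 = 9P and P* = 16, Q* = 88.
Since 11 is below P* = 16, the floor does not bind and the free-market outcome prevails.
Since the control does not bind, there is no surplus.

0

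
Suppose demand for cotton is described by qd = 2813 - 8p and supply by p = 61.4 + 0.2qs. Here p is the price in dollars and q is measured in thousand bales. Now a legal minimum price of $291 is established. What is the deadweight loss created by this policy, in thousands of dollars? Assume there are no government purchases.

27050.4

Rearranging supply gives qs = 5p - 307. Setting quantity demanded equal to quantity supplied, 2813 - 8p = 5p - 307, gives p* = 240 and q* = 893.
Because the floor (291) lies above the market-clearing price, it is binding.
At p = 291: qd = 2813 - 8·291 = 485 and qs = 5·291 - 307 = 1148.
Quantity traded falls to 485. At q = 485 the demand price is (2813 - 485)/8 = 291 and the supply price is (307 + 485)/5 = 158.4.
Deadweight loss = ½ · (291 - 158.4) · (893 - 485) = ½ · 132.6 · 408 = 27050.4.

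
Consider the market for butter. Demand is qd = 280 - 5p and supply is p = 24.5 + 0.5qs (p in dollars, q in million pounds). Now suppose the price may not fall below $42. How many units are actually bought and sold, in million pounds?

45

Rearranging supply gives qs = 2p - 49. Without the control the market clears where 280 - 5p = 2p - 49, i.e. p* = 47 and q* = 45.
Since 42 is below p* = 47, the floor does not bind and the free-market outcome prevails.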